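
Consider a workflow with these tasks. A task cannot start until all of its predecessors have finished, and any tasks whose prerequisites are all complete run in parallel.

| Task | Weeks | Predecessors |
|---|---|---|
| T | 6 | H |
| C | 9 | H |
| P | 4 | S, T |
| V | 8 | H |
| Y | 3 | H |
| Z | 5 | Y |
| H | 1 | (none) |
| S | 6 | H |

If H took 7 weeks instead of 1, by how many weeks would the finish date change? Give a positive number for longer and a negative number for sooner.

6

Baseline: H→S→P = 1+6+4 = 11 → 11 weeks.
Since H is critical, the +6 change carries straight to that chain (now 17 weeks).
The critical path is still H→S→P; finish is now 17 weeks.
Change in finish: 17 − 11 = +6 weeks.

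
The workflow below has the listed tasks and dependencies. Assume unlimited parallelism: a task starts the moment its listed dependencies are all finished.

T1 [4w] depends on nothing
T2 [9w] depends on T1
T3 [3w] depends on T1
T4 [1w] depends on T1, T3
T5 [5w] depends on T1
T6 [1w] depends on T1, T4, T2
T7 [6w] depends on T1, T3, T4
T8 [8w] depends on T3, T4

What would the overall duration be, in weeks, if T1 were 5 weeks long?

As given, the longest chain is T1→T3→T4→T8 = 4+3+1+8 = 16, so the finish is 16 weeks.
Since T1 is critical, the +1 change carries straight to that chain (now 17 weeks).
That remains the longest chain; total 17 weeks.

17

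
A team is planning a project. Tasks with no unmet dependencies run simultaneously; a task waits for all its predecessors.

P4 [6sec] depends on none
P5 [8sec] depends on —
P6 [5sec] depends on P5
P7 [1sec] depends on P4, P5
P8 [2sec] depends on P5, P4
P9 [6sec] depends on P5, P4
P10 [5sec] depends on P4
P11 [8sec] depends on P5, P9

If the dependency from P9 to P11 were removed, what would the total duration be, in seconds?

With the dependency in place, P5→P9→P11 = 8+6+8 = 22 sets the finish at 22 seconds.
Without P9→P11, P11's earliest start moves from 14 to 8.
The longest chain is now P5→P11 = 8+8 = 16, so the schedule takes 16 seconds.

16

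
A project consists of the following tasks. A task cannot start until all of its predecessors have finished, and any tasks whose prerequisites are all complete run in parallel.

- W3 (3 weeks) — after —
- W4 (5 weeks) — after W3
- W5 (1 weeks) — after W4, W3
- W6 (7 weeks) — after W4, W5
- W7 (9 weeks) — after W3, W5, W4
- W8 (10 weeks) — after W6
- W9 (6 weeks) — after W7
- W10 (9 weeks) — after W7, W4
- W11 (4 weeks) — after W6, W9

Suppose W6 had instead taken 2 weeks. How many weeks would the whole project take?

As given, the longest chain is W3→W4→W5→W7→W9→W11 = 3+5+1+9+6+4 = 28, so the finish is 28 weeks.
W6 is off the critical path — its longest chain is 26 weeks, giving 2 of slack.
The critical path is still W3→W4→W5→W7→W9→W11; finish is now 28 weeks.

28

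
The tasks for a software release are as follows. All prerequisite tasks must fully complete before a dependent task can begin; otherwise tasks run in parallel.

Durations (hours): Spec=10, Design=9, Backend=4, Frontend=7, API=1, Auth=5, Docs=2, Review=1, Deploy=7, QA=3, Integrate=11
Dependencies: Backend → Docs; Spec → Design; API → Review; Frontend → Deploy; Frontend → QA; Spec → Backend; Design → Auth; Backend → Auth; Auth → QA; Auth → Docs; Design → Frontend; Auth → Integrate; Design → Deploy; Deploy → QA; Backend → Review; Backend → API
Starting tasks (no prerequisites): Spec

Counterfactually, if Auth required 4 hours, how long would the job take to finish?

36

Critical path before the change: Spec→Design→Frontend→Deploy→QA = 10+9+7+7+3 = 36 giving 36 hours.
Auth is off the critical path — its longest chain is 35 hours, giving 1 of slack.
That remains the longest chain; total 36 hours.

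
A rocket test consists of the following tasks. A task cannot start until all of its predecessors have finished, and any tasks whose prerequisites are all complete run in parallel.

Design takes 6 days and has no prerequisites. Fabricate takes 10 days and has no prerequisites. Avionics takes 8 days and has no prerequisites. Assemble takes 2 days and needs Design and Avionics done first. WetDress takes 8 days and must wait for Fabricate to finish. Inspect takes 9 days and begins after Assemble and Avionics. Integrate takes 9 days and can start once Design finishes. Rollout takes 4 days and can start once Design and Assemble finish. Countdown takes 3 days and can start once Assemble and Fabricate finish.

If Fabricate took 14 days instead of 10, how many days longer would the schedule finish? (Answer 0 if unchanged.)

3

Critical path before the change: Avionics→Assemble→Inspect = 8+2+9 = 19 giving 19 days.
Fabricate has 1 day of float (longest path through it is 18).
The binding chain switches to Fabricate→WetDress = 14+8 = 22; finish 22 days.
Change in finish: 22 − 19 = +3 days.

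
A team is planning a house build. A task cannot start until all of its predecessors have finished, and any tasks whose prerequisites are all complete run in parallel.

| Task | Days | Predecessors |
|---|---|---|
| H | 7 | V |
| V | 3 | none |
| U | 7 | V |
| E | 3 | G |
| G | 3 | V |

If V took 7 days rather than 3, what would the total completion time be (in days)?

As given, the longest chain is V→H = 3+7 = 10, so the finish is 10 days.
V lies on that path, so at 7 days the path becomes 14 days.
The critical path is still V→H; finish is now 14 days.

14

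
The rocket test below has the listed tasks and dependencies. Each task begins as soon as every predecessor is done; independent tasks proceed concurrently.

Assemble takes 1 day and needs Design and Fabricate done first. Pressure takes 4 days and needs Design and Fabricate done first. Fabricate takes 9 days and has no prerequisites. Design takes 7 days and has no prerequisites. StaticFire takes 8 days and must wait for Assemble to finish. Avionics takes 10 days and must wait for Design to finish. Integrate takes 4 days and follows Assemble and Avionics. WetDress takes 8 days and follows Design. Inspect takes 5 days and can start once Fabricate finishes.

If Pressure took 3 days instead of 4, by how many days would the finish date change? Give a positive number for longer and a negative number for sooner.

0

As given, the longest chain is Design→Avionics→Integrate = 7+10+4 = 21, so the finish is 21 days.
Pressure has 8 days of float (longest path through it is 13).
That remains the longest chain; total 21 days.
Change in finish: 21 − 21 = +0 days.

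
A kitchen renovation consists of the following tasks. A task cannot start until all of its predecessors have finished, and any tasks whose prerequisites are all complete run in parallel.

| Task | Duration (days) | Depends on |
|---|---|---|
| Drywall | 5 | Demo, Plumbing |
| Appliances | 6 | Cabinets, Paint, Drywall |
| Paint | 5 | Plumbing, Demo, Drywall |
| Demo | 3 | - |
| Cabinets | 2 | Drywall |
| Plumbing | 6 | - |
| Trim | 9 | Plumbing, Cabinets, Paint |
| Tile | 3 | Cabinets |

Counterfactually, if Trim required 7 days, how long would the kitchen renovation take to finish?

Actual critical path: Plumbing→Drywall→Paint→Trim = 6+5+5+9 = 25 ⇒ 25 days.
Trim lies on that path, so at 7 days the path becomes 23 days.
The critical path is still Plumbing→Drywall→Paint→Trim; finish is now 23 days.

23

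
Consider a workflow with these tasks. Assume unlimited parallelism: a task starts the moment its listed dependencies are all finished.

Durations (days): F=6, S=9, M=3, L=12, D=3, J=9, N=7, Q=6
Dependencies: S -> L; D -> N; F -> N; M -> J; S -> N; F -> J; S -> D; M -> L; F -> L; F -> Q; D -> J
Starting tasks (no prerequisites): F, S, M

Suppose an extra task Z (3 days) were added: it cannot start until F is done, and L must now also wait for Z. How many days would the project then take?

21

Originally the project takes 21 days.
With Z inserted, L now waits for max(S, M, F, Z).
New critical path: F→Z→L = 6+3+12 = 21 ⇒ 21 days.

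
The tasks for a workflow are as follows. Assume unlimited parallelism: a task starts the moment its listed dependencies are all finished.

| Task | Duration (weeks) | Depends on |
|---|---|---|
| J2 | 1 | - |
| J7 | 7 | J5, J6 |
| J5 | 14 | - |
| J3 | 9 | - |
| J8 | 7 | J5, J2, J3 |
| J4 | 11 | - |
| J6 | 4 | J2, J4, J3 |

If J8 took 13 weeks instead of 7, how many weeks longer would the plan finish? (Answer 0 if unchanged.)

Baseline: J4→J6→J7 = 11+4+7 = 22 → 22 weeks.
The longest path through J8 is only 21 weeks, so J8 has float 1.
New critical path: J5→J8 = 14+13 = 27 ⇒ 27 weeks.
Change in finish: 27 − 22 = +5 weeks.

5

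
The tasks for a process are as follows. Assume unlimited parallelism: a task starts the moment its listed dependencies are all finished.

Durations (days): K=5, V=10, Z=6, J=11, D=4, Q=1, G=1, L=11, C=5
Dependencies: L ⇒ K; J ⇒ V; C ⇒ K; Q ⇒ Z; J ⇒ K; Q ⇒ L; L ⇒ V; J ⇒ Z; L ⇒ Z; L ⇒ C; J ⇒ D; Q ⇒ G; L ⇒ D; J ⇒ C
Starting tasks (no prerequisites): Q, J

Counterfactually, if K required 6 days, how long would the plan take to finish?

Baseline: Q→L→C→K = 1+11+5+5 = 22 → 22 days.
K lies on that path, so at 6 days the path becomes 23 days.
The critical path is still Q→L→C→K; finish is now 23 days.

23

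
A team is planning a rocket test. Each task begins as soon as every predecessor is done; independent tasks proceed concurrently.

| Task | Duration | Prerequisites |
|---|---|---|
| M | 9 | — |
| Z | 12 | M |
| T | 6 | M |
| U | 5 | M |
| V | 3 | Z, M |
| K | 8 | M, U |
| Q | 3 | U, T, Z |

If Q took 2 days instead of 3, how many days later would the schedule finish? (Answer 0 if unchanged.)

Actual critical path: M→Z→Q = 9+12+3 = 24 ⇒ 24 days.
Q lies on that path, so at 2 days the path becomes 23 days.
The binding chain switches to M→Z→V = 9+12+3 = 24; finish 24 days.
Change in finish: 24 − 24 = +0 days.

0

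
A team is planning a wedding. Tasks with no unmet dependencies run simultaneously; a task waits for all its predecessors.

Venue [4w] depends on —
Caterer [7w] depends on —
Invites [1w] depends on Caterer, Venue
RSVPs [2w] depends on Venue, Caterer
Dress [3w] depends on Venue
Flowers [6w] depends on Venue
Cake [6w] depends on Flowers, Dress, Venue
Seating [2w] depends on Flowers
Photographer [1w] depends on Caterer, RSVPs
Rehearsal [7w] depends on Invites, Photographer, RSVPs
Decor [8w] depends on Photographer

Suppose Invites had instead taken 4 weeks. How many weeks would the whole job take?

The binding path is Caterer→RSVPs→Photographer→Decor = 7+2+1+8 = 18; finish at 18 weeks.
Invites has 3 weeks of float (longest path through it is 15).
The binding chain switches to Caterer→Invites→Rehearsal = 7+4+7 = 18; finish 18 weeks.

18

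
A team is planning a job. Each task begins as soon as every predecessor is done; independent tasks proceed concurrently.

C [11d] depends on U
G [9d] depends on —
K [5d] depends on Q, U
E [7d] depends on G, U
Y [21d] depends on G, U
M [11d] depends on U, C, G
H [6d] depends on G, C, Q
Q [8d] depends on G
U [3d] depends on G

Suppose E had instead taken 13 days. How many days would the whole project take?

As given, the longest chain is G→U→C→M = 9+3+11+11 = 34, so the finish is 34 days.
E has 15 days of float (longest path through it is 19).
The critical path is still G→U→C→M; finish is now 34 days.

34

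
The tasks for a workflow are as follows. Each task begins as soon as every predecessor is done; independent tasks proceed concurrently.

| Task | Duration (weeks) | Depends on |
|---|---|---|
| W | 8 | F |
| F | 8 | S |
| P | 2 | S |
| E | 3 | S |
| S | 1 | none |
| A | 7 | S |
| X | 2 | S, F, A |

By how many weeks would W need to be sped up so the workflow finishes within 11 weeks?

Current finish: 17 weeks; target: 11.
W is on every critical path, so each week cut from W cuts the finish by one (this holds down to a finish of 11).
Need 17 − 11 = 6 weeks off W → W becomes 2 weeks, finish becomes 11.

6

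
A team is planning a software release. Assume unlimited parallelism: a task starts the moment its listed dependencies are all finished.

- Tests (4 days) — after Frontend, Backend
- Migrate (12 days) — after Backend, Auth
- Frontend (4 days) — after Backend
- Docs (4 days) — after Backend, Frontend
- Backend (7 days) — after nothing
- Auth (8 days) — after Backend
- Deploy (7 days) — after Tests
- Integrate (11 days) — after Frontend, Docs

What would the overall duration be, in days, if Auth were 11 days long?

30

Critical path before the change: Backend→Auth→Migrate = 7+8+12 = 27 giving 27 days.
Auth is on the critical path; changing it to 11 makes that path 30 days.
That remains the longest chain; total 30 days.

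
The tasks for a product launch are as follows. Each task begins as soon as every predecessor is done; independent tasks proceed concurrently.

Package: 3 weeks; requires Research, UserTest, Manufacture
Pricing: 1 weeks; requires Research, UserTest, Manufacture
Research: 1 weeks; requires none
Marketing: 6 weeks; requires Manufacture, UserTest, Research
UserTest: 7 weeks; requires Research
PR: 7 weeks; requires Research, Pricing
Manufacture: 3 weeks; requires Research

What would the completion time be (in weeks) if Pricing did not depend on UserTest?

14

Original critical path: Research→UserTest→Pricing→PR = 1+7+1+7 = 16 ⇒ 16 weeks.
Without UserTest→Pricing, Pricing's earliest start moves from 8 to 4.
After: Research→UserTest→Marketing = 1+7+6 = 14 → 14 weeks.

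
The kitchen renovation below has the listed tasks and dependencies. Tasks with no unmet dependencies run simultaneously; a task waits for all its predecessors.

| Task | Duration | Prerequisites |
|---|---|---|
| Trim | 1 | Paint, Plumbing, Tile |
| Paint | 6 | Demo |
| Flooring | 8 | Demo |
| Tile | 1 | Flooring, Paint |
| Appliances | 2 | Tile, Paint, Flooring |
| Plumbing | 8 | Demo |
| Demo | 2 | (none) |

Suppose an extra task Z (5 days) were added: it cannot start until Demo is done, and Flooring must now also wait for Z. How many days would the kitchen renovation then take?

Originally the kitchen renovation takes 13 days.
With Z inserted, Flooring now waits for max(Demo, Z).
New critical path: Demo→Z→Flooring→Tile→Appliances = 2+5+8+1+2 = 18 ⇒ 18 days.

18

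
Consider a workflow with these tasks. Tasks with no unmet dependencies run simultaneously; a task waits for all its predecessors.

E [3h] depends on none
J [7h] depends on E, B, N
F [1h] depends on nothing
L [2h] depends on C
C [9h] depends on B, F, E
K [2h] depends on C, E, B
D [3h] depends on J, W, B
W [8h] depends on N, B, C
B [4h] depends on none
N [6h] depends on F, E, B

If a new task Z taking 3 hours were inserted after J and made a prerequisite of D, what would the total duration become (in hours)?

24

Originally the schedule takes 24 hours.
With Z inserted, D now waits for max(J, W, B, Z).
New critical path: B→C→W→D = 4+9+8+3 = 24 ⇒ 24 hours.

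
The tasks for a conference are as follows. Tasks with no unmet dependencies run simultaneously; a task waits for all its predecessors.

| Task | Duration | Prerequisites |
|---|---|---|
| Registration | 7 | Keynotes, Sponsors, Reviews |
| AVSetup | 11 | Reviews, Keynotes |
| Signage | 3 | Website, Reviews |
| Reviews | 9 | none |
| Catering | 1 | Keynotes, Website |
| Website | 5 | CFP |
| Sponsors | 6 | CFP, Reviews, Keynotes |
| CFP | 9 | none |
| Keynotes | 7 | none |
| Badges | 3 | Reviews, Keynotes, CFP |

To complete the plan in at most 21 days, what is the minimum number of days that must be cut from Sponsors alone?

1

Current finish: 22 days; target: 21.
Sponsors is on every critical path, so each day cut from Sponsors cuts the finish by one (this holds down to a finish of 20).
Need 22 − 21 = 1 day off Sponsors → Sponsors becomes 5 days, finish becomes 21.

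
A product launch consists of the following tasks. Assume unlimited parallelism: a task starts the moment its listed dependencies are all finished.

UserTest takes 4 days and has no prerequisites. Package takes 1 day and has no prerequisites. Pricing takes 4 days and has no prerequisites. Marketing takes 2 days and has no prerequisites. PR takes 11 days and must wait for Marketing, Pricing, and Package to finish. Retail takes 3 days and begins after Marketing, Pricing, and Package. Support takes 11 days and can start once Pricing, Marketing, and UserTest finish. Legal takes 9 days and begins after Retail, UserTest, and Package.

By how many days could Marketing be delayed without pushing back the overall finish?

Pricing→Retail→Legal = 4+3+9 = 16 sets the makespan at 16 days.
Marketing finishes as early as 2 and must finish by 4.
Float = 16 − 14 = 2.

2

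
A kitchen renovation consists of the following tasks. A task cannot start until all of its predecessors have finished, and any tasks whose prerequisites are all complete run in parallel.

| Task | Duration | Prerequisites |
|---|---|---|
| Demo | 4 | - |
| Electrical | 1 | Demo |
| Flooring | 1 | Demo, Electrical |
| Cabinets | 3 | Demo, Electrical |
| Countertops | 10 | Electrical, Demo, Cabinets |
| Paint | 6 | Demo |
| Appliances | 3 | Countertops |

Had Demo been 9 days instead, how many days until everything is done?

26

Baseline: Demo→Electrical→Cabinets→Countertops→Appliances = 4+1+3+10+3 = 21 → 21 days.
Since Demo is critical, the +5 change carries straight to that chain (now 26 days).
The critical path is still Demo→Electrical→Cabinets→Countertops→Appliances; finish is now 26 days.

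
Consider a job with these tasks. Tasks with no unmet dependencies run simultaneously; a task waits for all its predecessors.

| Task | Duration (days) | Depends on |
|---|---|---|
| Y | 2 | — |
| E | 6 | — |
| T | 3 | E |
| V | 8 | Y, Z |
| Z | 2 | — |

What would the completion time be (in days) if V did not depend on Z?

10

Before: longest chain Y→V = 2+8 = 10, finish 10.
Dropping Z→V doesn't change V's earliest start (2); another predecessor still binds.
New critical path: Y→V = 2+8 = 10 ⇒ 10 days.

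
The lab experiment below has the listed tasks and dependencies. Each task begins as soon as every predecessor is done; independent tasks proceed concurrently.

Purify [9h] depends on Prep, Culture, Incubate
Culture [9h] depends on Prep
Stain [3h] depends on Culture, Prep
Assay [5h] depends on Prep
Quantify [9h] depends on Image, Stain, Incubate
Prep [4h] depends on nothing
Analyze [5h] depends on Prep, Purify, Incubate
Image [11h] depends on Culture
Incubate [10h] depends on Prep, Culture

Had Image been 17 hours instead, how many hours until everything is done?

39

Actual critical path: Prep→Culture→Incubate→Purify→Analyze = 4+9+10+9+5 = 37 ⇒ 37 hours.
Image has 4 hours of float (longest path through it is 33).
New critical path: Prep→Culture→Image→Quantify = 4+9+17+9 = 39 ⇒ 39 hours.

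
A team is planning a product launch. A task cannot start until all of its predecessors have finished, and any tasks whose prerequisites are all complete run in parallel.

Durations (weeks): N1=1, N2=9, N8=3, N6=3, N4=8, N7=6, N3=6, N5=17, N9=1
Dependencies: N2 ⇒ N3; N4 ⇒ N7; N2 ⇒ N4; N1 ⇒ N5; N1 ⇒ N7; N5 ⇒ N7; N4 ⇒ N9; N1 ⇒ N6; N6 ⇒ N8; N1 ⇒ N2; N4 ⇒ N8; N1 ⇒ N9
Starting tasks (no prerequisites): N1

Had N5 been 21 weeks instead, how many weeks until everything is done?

Actual critical path: N1→N5→N7 = 1+17+6 = 24 ⇒ 24 weeks.
N5 is on the critical path; changing it to 21 makes that path 28 weeks.
The critical path is still N1→N5→N7; finish is now 28 weeks.

28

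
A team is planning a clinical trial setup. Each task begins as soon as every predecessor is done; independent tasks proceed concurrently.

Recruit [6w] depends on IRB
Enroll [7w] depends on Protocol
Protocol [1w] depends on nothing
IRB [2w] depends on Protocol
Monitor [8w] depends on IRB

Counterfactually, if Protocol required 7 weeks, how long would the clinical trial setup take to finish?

Critical path before the change: Protocol→IRB→Monitor = 1+2+8 = 11 giving 11 weeks.
Protocol lies on that path, so at 7 weeks the path becomes 17 weeks.
The critical path is still Protocol→IRB→Monitor; finish is now 17 weeks.

17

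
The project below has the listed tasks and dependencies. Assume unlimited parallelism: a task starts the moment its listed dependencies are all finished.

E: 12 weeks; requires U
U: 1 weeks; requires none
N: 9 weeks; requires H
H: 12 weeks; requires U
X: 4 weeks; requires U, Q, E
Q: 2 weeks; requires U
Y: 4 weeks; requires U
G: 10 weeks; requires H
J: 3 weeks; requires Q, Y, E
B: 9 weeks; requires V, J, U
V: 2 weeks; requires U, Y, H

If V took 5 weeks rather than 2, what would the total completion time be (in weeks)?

Actual critical path: U→E→J→B = 1+12+3+9 = 25 ⇒ 25 weeks.
V is off the critical path — its longest chain is 24 weeks, giving 1 of slack.
New critical path: U→H→V→B = 1+12+5+9 = 27 ⇒ 27 weeks.

27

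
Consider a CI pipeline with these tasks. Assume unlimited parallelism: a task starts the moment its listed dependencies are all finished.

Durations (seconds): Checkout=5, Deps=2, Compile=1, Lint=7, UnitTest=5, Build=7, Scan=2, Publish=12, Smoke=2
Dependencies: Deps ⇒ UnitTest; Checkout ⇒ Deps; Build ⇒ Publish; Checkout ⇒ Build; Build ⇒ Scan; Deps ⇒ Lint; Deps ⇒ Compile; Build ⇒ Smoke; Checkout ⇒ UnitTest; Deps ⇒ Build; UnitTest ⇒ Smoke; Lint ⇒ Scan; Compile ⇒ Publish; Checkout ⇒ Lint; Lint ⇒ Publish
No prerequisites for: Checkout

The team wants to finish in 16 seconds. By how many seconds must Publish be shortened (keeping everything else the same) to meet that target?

Current finish: 26 seconds; target: 16.
Publish is on every critical path, so each second cut from Publish cuts the finish by one (this holds down to a finish of 16).
Need 26 − 16 = 10 seconds off Publish → Publish becomes 2 seconds, finish becomes 16.

10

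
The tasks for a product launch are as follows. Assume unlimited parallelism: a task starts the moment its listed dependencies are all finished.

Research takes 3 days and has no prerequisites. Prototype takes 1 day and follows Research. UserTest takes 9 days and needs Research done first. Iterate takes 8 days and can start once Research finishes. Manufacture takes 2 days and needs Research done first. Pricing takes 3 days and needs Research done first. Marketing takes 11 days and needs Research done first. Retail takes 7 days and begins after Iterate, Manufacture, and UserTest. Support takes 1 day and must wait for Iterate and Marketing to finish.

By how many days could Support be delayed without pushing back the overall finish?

4

Critical path: Research→UserTest→Retail = 3+9+7 = 19, so the finish is 19 days.
Longest path through Support: 15 days (earliest finish 15, latest finish 19).
Float = 19 − 15 = 4.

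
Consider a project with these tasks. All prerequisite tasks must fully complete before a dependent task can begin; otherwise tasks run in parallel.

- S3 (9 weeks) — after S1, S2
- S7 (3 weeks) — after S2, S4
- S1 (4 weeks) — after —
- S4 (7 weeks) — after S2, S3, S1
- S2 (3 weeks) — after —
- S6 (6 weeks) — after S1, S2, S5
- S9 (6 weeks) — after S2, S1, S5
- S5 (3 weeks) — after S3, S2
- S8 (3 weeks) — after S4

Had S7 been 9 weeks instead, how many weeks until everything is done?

Actual critical path: S1→S3→S4→S7 = 4+9+7+3 = 23 ⇒ 23 weeks.
Since S7 is critical, the +6 change carries straight to that chain (now 29 weeks).
The critical path is still S1→S3→S4→S7; finish is now 29 weeks.

29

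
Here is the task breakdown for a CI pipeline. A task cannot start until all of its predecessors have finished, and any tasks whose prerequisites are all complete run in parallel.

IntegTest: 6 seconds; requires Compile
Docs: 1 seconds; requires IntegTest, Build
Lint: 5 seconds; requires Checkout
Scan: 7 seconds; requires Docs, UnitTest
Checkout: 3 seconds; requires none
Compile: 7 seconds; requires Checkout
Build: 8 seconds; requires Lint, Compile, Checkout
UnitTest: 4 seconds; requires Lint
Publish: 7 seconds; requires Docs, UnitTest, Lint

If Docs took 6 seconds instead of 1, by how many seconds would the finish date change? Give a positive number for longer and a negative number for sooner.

Actual critical path: Checkout→Compile→Build→Docs→Scan = 3+7+8+1+7 = 26 ⇒ 26 seconds.
Since Docs is critical, the +5 change carries straight to that chain (now 31 seconds).
No other chain overtakes it, so the finish is 31 seconds.
Change in finish: 31 − 26 = +5 seconds.

5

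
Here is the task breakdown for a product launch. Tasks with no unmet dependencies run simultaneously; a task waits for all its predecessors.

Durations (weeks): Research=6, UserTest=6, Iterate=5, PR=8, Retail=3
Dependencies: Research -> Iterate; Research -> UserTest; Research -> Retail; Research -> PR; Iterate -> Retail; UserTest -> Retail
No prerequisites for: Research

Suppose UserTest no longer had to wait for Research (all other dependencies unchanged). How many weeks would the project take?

With the dependency in place, Research→UserTest→Retail = 6+6+3 = 15 sets the finish at 15 weeks.
Without Research→UserTest, UserTest's earliest start moves from 6 to 0.
After: Research→Iterate→Retail = 6+5+3 = 14 → 14 weeks.

14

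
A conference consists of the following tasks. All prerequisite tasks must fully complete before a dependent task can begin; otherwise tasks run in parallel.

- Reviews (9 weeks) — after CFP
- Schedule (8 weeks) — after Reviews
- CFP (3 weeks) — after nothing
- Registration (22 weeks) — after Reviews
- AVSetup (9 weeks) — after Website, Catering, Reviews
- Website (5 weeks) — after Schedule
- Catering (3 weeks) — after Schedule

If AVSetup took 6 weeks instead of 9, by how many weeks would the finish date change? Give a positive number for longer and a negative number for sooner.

0

Baseline: CFP→Reviews→Schedule→Website→AVSetup = 3+9+8+5+9 = 34 → 34 weeks.
Since AVSetup is critical, the -3 change carries straight to that chain (now 31 weeks).
Now CFP→Reviews→Registration = 3+9+22 = 34 is longest, so the finish becomes 34 weeks.
Change in finish: 34 − 34 = +0 weeks.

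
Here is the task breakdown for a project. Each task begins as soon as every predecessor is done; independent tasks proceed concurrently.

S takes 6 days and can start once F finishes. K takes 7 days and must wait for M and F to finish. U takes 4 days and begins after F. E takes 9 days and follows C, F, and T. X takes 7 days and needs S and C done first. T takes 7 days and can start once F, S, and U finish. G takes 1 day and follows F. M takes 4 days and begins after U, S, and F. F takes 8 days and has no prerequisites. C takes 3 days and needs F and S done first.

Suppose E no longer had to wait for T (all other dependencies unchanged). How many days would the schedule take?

Before: longest chain F→S→T→E = 8+6+7+9 = 30, finish 30.
Without T→E, E's earliest start moves from 21 to 17.
New critical path: F→S→C→E = 8+6+3+9 = 26 ⇒ 26 days.

26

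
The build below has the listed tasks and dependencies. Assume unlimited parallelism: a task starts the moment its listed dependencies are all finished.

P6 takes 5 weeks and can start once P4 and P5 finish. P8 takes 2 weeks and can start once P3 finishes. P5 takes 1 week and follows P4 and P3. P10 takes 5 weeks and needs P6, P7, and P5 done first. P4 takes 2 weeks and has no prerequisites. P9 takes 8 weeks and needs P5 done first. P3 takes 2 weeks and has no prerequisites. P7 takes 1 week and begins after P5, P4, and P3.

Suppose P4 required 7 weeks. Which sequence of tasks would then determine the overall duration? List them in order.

Critical path before the change: P4→P5→P6→P10 = 2+1+5+5 = 13 giving 13 weeks.
Since P4 is critical, the +5 change carries straight to that chain (now 18 weeks).
The critical path is still P4→P5→P6→P10; finish is now 18 weeks.

P4, P5, P6, P10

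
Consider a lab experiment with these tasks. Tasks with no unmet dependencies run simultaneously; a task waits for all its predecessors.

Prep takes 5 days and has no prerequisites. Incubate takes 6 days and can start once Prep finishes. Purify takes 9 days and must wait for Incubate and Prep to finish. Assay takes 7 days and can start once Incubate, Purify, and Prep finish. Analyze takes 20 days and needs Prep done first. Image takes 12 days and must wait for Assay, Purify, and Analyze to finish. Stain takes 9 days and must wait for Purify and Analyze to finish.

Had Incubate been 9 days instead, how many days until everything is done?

Critical path before the change: Prep→Incubate→Purify→Assay→Image = 5+6+9+7+12 = 39 giving 39 days.
Incubate is on the critical path; changing it to 9 makes that path 42 days.
No other chain overtakes it, so the finish is 42 days.

42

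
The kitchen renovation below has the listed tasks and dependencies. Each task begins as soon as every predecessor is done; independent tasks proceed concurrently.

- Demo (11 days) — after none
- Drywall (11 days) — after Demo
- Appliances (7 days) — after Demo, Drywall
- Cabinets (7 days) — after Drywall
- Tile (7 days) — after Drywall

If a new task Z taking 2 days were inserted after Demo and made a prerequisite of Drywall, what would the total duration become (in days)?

Originally the plan takes 29 days.
With Z inserted, Drywall now waits for max(Demo, Z).
New critical path: Demo→Z→Drywall→Cabinets = 11+2+11+7 = 31 ⇒ 31 days.

31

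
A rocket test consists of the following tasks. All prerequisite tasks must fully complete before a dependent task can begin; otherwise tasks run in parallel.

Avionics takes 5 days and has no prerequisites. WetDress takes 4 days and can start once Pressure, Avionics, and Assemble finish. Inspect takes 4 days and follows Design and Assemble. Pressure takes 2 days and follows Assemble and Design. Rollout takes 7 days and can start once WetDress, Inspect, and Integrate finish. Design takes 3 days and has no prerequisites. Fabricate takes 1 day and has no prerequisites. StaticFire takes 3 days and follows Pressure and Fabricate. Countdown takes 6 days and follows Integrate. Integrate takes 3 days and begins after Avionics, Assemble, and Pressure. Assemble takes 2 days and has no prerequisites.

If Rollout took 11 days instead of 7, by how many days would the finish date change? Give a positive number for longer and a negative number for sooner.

4

The binding path is Design→Pressure→WetDress→Rollout = 3+2+4+7 = 16; finish at 16 days.
Rollout is on the critical path; changing it to 11 makes that path 20 days.
The critical path is still Design→Pressure→WetDress→Rollout; finish is now 20 days.
Change in finish: 20 − 16 = +4 days.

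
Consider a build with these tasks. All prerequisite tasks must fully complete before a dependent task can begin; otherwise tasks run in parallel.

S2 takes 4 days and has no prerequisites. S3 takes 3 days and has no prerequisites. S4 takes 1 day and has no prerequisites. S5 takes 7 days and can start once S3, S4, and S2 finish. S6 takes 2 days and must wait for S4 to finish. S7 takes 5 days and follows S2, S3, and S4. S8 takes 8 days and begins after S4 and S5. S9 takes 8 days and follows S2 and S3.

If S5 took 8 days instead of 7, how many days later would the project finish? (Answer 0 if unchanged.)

Baseline: S2→S5→S8 = 4+7+8 = 19 → 19 days.
S5 is on the critical path; changing it to 8 makes that path 20 days.
That remains the longest chain; total 20 days.
Change in finish: 20 − 19 = +1 days.

1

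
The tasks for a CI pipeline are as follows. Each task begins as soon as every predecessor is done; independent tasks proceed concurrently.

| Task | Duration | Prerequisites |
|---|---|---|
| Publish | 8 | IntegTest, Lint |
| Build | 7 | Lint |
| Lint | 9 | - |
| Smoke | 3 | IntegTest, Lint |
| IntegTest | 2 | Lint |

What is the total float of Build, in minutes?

3

The longest chain is Lint→IntegTest→Publish = 9+2+8 = 19; overall finish 19 minutes.
Longest path through Build: 16 minutes (earliest finish 16, latest finish 19).
So Build can slip 19 − 16 = 3 minutes.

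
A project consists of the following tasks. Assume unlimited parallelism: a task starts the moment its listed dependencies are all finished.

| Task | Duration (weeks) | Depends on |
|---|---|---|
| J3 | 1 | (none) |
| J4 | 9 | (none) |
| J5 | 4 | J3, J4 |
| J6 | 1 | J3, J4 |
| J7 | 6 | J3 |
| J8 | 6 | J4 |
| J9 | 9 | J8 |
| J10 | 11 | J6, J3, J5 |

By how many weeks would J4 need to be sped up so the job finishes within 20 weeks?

Current finish: 24 weeks; target: 20.
J4 is on every critical path, so each week cut from J4 cuts the finish by one (this holds down to a finish of 16).
Need 24 − 20 = 4 weeks off J4 → J4 becomes 5 weeks, finish becomes 20.

4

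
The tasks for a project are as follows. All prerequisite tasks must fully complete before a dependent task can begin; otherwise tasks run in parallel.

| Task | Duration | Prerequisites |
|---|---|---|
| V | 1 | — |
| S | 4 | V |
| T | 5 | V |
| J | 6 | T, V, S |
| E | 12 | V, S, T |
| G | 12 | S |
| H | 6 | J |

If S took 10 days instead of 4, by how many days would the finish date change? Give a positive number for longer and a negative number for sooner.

As given, the longest chain is V→T→J→H = 1+5+6+6 = 18, so the finish is 18 days.
The longest path through S is only 17 days, so S has float 1.
Now V→S→J→H = 1+10+6+6 = 23 is longest, so the finish becomes 23 days.
Change in finish: 23 − 18 = +5 days.

5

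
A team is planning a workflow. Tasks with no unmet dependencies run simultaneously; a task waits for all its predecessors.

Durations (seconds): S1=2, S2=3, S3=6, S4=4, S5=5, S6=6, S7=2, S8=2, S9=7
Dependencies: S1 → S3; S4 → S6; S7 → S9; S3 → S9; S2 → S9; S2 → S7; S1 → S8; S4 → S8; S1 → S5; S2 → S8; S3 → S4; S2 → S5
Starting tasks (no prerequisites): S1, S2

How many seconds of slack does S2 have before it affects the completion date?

S1→S3→S4→S6 = 2+6+4+6 = 18 sets the makespan at 18 seconds.
The longest chain containing S2 totals 12 seconds.
Slack of S2 = 6 − 0 = 6 seconds.

6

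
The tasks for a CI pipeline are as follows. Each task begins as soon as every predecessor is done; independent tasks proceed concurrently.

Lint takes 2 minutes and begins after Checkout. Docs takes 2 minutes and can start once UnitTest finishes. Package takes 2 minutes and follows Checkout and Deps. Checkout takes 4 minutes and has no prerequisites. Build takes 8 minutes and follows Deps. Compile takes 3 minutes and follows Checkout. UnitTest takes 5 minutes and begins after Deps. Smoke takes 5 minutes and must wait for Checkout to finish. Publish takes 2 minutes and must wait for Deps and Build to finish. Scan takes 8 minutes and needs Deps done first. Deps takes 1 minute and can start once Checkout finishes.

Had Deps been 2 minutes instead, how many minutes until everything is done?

16

Baseline: Checkout→Deps→Build→Publish = 4+1+8+2 = 15 → 15 minutes.
Deps is on the critical path; changing it to 2 makes that path 16 minutes.
That remains the longest chain; total 16 minutes.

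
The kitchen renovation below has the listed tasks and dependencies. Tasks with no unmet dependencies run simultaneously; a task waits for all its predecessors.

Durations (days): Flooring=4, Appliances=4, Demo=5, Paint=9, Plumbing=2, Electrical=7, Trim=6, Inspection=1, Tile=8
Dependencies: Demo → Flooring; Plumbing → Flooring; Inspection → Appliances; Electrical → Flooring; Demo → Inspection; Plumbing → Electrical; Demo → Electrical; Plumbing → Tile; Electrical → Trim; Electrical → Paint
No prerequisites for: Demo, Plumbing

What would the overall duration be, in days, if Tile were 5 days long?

21

Actual critical path: Demo→Electrical→Paint = 5+7+9 = 21 ⇒ 21 days.
The longest path through Tile is only 10 days, so Tile has float 11.
That remains the longest chain; total 21 days.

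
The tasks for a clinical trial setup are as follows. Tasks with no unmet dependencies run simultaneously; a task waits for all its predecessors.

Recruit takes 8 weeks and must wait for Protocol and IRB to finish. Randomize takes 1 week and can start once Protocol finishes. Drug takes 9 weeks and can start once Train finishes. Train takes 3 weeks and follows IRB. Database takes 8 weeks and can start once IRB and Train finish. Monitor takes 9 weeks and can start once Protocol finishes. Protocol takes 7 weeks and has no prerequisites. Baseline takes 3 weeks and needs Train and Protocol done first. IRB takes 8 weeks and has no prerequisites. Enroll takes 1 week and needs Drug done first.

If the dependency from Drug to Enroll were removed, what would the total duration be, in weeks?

Before: longest chain IRB→Train→Drug→Enroll = 8+3+9+1 = 21, finish 21.
Without Drug→Enroll, Enroll's earliest start moves from 20 to 0.
The longest chain is now IRB→Train→Drug = 8+3+9 = 20, so the project takes 20 weeks.

20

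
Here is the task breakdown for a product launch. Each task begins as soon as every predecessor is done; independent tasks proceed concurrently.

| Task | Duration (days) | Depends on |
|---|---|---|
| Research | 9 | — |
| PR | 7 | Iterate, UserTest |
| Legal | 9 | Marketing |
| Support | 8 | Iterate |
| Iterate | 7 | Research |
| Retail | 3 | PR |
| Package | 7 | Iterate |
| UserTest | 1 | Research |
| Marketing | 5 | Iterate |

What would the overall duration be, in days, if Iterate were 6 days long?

Actual critical path: Research→Iterate→Marketing→Legal = 9+7+5+9 = 30 ⇒ 30 days.
Iterate lies on that path, so at 6 days the path becomes 29 days.
That remains the longest chain; total 29 days.

29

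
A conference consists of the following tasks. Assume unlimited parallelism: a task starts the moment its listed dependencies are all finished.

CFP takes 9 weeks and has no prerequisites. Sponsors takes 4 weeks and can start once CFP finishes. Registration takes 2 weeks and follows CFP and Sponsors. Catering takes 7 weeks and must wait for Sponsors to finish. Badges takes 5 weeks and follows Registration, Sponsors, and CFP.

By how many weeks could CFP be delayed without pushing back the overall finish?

0

CFP→Sponsors→Registration→Badges = 9+4+2+5 = 20 sets the makespan at 20 weeks.
The longest chain containing CFP totals 20 weeks.
Float = 20 − 20 = 0.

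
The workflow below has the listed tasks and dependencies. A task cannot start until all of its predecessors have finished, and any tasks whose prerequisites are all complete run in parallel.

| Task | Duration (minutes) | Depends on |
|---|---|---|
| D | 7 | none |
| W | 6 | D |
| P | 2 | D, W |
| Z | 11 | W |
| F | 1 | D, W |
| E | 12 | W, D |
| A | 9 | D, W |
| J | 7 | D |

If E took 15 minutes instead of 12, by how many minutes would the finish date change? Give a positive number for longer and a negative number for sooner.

3

As given, the longest chain is D→W→E = 7+6+12 = 25, so the finish is 25 minutes.
E is on the critical path; changing it to 15 makes that path 28 minutes.
The critical path is still D→W→E; finish is now 28 minutes.
Change in finish: 28 − 25 = +3 minutes.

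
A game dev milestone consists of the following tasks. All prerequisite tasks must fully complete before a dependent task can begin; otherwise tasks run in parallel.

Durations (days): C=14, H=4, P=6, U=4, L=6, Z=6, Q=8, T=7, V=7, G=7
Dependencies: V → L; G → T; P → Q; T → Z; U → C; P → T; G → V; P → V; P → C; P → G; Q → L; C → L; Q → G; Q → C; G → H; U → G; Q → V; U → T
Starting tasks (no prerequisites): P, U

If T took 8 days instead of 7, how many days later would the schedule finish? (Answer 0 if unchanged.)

Baseline: P→Q→G→T→Z = 6+8+7+7+6 = 34 → 34 days.
Since T is critical, the +1 change carries straight to that chain (now 35 days).
That remains the longest chain; total 35 days.
Change in finish: 35 − 34 = +1 days.

1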